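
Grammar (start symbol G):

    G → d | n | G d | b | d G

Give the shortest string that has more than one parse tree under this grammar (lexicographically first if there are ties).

d d

length 1: no string has ≥2 trees
length 2: d d has 2 parse trees

Two derivations of d d:
  G ⇒ G d ⇒ d d
  G ⇒ d G ⇒ d d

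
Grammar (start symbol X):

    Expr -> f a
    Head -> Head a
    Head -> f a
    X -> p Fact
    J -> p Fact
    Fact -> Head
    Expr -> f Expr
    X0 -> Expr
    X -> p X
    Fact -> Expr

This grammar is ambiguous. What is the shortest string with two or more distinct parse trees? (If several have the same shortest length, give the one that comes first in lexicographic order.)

p f a

length 3: p f a has 2 parse trees

Two derivations of p f a:
  X ⇒ p Fact ⇒ p Head ⇒ p f a
  X ⇒ p Fact ⇒ p Expr ⇒ p f a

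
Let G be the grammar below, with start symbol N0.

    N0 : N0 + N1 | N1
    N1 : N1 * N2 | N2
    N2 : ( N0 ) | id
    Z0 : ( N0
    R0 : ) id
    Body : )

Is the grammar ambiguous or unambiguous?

Only N0, N1, N2 are reachable from N0; ignoring the rest: N0 → N0 + N1 | N1  ;  N1 → N1 * N2 | N2  — a left-associative chain with N2 at the bottom. Each string factors uniquely by precedence.

Unambiguous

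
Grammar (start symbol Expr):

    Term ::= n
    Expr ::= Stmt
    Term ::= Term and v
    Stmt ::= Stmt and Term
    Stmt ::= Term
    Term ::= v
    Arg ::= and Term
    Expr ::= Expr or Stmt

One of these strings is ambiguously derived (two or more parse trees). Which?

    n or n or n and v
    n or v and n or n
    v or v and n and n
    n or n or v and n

n or n or n and v

n or n or n and v: 2 trees
n or v and n or n: 1 tree
v or v and n and n: 1 tree
n or n or v and n: 1 tree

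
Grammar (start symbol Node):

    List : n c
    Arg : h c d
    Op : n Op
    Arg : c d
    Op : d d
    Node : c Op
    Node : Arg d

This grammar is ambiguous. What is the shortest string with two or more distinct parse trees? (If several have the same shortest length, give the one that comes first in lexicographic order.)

c d d

length 3: c d d has 2 parse trees

Two derivations of c d d:
  Node ⇒ c Op ⇒ c d d
  Node ⇒ Arg d ⇒ c d d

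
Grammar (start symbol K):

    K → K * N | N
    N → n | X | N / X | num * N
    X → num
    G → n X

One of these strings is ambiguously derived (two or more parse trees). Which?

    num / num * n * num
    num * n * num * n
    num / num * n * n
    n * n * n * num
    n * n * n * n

num / num * n * num: 1 tree
num * n * num * n: 4 trees
num / num * n * n: 1 tree
n * n * n * num: 1 tree
n * n * n * n: 1 tree

num * n * num * n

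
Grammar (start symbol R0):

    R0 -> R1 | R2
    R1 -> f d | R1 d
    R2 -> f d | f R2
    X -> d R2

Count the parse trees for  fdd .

Parse trees for fdd:
  [R0 [R1 [R1 f d] d]]

1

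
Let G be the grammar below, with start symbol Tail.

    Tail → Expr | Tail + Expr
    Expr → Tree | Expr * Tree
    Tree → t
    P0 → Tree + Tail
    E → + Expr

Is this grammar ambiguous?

(P0, E are unreachable from Tail, so their rules don't affect L(Tail).) This is a standard precedence ladder (Tail over Expr over Tree), with each level left-recursive on its own operator ('+' at Tail, '*' at Expr). That structure is LR(1), hence unambiguous.

Unambiguous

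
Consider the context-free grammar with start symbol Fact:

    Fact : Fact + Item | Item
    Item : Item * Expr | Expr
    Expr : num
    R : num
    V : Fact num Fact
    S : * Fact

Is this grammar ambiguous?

Unambiguous

Only Fact, Item, Expr are reachable from Fact; ignoring the rest: This is a standard precedence ladder (Fact over Item over Expr), with each level left-recursive on its own operator ('+' at Fact, '*' at Item). That structure is LR(1), hence unambiguous.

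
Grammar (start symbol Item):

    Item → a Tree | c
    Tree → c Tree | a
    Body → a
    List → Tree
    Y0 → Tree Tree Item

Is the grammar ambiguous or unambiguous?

(Body, List, Y0 are unreachable from Item, so their rules don't affect L(Item).) The reachable rules are right-linear with at most one rule per (nonterminal, next-terminal) pair. Each input token forces the next rule, so parsing is deterministic.

Unambiguous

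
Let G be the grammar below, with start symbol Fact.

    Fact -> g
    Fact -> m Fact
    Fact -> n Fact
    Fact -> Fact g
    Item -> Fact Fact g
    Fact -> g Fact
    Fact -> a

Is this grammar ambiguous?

Ambiguous

Witness: g g

Derivation 1: Fact ⇒ Fact g ⇒ g g
Derivation 2: Fact ⇒ g Fact ⇒ g g

Two distinct leftmost derivations for the same string.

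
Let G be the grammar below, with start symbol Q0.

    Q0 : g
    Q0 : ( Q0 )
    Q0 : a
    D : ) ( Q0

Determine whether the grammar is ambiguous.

Only Q0 is reachable from Q0; ignoring the rest: Each string is a nest of matched brackets around a single atom. An opening bracket forces the recursive rule; an atom forces the base rule.

Unambiguous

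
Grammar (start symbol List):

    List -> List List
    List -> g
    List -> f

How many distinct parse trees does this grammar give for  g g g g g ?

Parse trees for g g g g g (showing first 6 of 14):
  [List [List g] [List [List g] [List [List g] [List [List g] [List g]]]]]
  [List [List g] [List [List g] [List [List [List g] [List g]] [List g]]]]
  [List [List g] [List [List [List g] [List g]] [List [List g] [List g]]]]
  [List [List g] [List [List [List g] [List [List g] [List g]]] [List g]]]
  [List [List g] [List [List [List [List g] [List g]] [List g]] [List g]]]
  [List [List [List g] [List g]] [List [List g] [List [List g] [List g]]]]

14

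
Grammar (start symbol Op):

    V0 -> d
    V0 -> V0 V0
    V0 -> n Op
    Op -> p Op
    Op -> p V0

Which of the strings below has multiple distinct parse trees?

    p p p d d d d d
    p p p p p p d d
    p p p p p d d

p p p d d d d d

p p p d d d d d: 14 trees
p p p p p p d d: 1 tree
p p p p p d d: 1 tree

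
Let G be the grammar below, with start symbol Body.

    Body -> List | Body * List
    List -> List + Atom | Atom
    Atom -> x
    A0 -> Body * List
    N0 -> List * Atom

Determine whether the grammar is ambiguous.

Only Body, List, Atom are reachable from Body; ignoring the rest: This is a standard precedence ladder (Body over List over Atom), with each level left-recursive on its own operator ('*' at Body, '+' at List). That structure is LR(1), hence unambiguous.

Unambiguous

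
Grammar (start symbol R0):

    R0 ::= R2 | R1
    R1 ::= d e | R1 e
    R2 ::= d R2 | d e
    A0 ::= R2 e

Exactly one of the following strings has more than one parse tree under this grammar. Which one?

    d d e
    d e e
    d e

d e

d d e: 1 tree
d e e: 1 tree
d e: 2 trees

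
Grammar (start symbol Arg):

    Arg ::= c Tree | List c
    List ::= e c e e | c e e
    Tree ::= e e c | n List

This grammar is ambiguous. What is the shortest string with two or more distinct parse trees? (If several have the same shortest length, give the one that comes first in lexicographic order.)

length 4: c e e c has 2 parse trees

Two derivations of c e e c:
  Arg ⇒ c Tree ⇒ c e e c
  Arg ⇒ List c ⇒ c e e c

c e e c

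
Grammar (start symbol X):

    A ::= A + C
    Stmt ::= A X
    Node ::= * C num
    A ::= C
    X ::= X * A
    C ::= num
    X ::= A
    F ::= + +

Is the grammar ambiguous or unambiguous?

Only X, A, C are reachable from X; ignoring the rest: This is a standard precedence ladder (X over A over C), with each level left-recursive on its own operator ('*' at X, '+' at A). That structure is LR(1), hence unambiguous.

Unambiguous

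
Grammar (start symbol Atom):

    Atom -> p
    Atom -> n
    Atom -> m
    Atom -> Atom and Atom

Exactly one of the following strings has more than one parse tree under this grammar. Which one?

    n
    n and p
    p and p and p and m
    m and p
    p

n: 1 tree
n and p: 1 tree
p and p and p and m: 5 trees
m and p: 1 tree
p: 1 tree

p and p and p and m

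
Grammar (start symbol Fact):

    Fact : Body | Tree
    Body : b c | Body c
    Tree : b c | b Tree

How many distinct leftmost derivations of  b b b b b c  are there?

1

Parse trees for b b b b b c:
  [Fact [Tree b [Tree b [Tree b [Tree b [Tree b c]]]]]]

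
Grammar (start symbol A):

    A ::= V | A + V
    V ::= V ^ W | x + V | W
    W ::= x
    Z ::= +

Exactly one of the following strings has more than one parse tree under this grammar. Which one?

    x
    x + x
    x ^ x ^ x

x: 1 tree
x + x: 2 trees
x ^ x ^ x: 1 tree

x + x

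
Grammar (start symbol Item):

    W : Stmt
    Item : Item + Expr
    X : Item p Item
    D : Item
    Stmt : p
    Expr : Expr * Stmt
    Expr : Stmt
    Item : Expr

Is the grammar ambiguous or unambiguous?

(W, X, D are unreachable from Item, so their rules don't affect L(Item).) This is a standard precedence ladder (Item over Expr over Stmt), with each level left-recursive on its own operator ('+' at Item, '*' at Expr). That structure is LR(1), hence unambiguous.

Unambiguous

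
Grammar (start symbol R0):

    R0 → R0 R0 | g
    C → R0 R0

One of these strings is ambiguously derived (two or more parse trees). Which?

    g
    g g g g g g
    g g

g: 1 tree
g g g g g g: 42 trees
g g: 1 tree

g g g g g g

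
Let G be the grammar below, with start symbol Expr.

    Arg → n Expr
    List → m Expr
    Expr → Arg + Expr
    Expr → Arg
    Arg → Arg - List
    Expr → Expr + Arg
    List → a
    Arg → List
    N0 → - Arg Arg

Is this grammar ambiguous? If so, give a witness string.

Ambiguous

Witness: a + a

Derivation 1: Expr ⇒ Arg + Expr ⇒ List + Expr ⇒ a + Expr ⇒ a + Arg ⇒ a + List ⇒ a + a
Derivation 2: Expr ⇒ Expr + Arg ⇒ Arg + Arg ⇒ List + Arg ⇒ a + Arg ⇒ a + List ⇒ a + a

Two distinct leftmost derivations for the same string.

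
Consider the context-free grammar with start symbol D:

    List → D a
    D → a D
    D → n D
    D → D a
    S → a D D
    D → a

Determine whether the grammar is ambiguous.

Ambiguous

Witness: a a

Derivation 1: D ⇒ a D ⇒ a a
Derivation 2: D ⇒ D a ⇒ a a

Two distinct leftmost derivations for the same string.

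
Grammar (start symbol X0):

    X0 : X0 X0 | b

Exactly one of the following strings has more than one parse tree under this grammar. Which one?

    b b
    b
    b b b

b b: 1 tree
b: 1 tree
b b b: 2 trees

b b b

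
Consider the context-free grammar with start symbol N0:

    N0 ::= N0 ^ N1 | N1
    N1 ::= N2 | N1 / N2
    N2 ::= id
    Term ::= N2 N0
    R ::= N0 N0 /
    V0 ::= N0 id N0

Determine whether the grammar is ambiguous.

(Term, R, V0 are unreachable from N0, so their rules don't affect L(N0).) N0 → N0 ^ N1 | N1  ;  N1 → N1 / N2 | N2  — a left-associative chain with N2 at the bottom. Each string factors uniquely by precedence.

Unambiguous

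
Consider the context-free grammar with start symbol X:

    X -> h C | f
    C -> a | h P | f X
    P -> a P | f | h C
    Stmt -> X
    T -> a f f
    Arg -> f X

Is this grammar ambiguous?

(Stmt, T, Arg are unreachable from X, so their rules don't affect L(X).) Each reachable nonterminal has at most one production per leading terminal, and all productions are right-linear; the derivation is determined token-by-token.

Unambiguous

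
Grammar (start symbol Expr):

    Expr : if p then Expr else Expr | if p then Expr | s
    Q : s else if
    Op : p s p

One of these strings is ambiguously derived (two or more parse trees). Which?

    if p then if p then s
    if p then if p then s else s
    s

if p then if p then s else s

if p then if p then s: 1 tree
if p then if p then s else s: 2 trees
s: 1 tree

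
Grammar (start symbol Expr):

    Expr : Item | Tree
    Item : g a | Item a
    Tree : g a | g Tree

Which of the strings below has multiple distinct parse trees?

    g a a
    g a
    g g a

g a

g a a: 1 tree
g a: 2 trees
g g a: 1 tree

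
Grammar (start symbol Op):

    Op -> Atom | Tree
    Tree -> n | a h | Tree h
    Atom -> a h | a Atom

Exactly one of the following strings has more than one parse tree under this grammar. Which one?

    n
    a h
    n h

a h

n: 1 tree
a h: 2 trees
n h: 1 tree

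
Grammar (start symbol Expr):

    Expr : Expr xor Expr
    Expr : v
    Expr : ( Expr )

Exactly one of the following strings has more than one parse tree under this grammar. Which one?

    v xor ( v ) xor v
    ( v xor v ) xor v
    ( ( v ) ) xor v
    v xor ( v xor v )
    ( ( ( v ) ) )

v xor ( v ) xor v

v xor ( v ) xor v: 2 trees
( v xor v ) xor v: 1 tree
( ( v ) ) xor v: 1 tree
v xor ( v xor v ): 1 tree
( ( ( v ) ) ): 1 tree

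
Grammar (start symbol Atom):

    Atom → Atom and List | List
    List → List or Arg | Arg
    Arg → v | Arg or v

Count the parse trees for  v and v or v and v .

2

Parse trees for v and v or v and v:
  [Atom [Atom [Atom [List [Arg v]]] and [List [List [Arg v]] or [Arg v]]] and [List [Arg v]]]
  [Atom [Atom [Atom [List [Arg v]]] and [List [Arg [Arg v] or v]]] and [List [Arg v]]]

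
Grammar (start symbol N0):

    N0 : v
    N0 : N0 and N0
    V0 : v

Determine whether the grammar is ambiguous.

Witness: v and v and v

Derivation 1: N0 ⇒ N0 and N0 ⇒ v and N0 ⇒ v and N0 and N0 ⇒ v and v and N0 ⇒ v and v and v
Derivation 2: N0 ⇒ N0 and N0 ⇒ N0 and N0 and N0 ⇒ v and N0 and N0 ⇒ v and v and N0 ⇒ v and v and v

Two distinct leftmost derivations for the same string.

Ambiguous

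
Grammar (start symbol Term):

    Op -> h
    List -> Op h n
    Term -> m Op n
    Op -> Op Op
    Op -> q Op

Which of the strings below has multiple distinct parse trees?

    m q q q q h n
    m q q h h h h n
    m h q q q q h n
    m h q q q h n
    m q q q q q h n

m q q q q h n: 1 tree
m q q h h h h n: 28 trees
m h q q q q h n: 1 tree
m h q q q h n: 1 tree
m q q q q q h n: 1 tree

m q q h h h h n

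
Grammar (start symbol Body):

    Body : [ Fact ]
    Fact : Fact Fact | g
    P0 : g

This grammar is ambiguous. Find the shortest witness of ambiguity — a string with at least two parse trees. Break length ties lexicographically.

[ g g g ]

length 3: no string has ≥2 trees
length 4: no string has ≥2 trees
length 5: [ g g g ] has 2 parse trees

Two derivations of [ g g g ]:
  Body ⇒ [ Fact ] ⇒ [ Fact Fact ] ⇒ [ Fact Fact Fact ] ⇒ [ g Fact Fact ] ⇒ [ g g Fact ] ⇒ [ g g g ]
  Body ⇒ [ Fact ] ⇒ [ Fact Fact ] ⇒ [ g Fact ] ⇒ [ g Fact Fact ] ⇒ [ g g Fact ] ⇒ [ g g g ]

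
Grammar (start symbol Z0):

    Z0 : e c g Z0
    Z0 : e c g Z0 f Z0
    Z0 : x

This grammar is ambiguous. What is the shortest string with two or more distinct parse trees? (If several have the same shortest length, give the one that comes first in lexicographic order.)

length 1: no string has ≥2 trees
length 4: no string has ≥2 trees
length 6: no string has ≥2 trees
length 7: no string has ≥2 trees
length 9: e c g e c g x f x has 2 parse trees

Two derivations of e c g e c g x f x:
  Z0 ⇒ e c g Z0 ⇒ e c g e c g Z0 f Z0 ⇒ e c g e c g x f Z0 ⇒ e c g e c g x f x
  Z0 ⇒ e c g Z0 f Z0 ⇒ e c g e c g Z0 f Z0 ⇒ e c g e c g x f Z0 ⇒ e c g e c g x f x

e c g e c g x f x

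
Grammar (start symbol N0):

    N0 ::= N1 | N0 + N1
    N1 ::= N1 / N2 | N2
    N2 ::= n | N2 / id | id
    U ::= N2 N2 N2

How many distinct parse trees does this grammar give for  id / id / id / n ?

4

Parse trees for id / id / id / n:
  [N0 [N1 [N1 [N1 [N2 id]] / [N2 [N2 id] / id]] / [N2 n]]]
  [N0 [N1 [N1 [N1 [N1 [N2 id]] / [N2 id]] / [N2 id]] / [N2 n]]]
  [N0 [N1 [N1 [N1 [N2 [N2 id] / id]] / [N2 id]] / [N2 n]]]
  [N0 [N1 [N1 [N2 [N2 [N2 id] / id] / id]] / [N2 n]]]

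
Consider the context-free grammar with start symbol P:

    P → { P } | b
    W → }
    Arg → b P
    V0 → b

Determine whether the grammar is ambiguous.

(W, Arg, V0 are unreachable from P, so their rules don't affect L(P).) L(P) is { openⁿ atom closeⁿ : n ≥ 0 }. The bracket depth fixes n, and the derivation is forced at every step.

Unambiguous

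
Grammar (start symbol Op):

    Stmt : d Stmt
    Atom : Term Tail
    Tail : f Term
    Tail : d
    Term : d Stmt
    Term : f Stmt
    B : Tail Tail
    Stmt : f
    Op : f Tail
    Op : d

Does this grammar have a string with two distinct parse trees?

(Atom, B are unreachable from Op, so their rules don't affect L(Op).) Restricted to the reachable nonterminals, every rule has the form A → t or A → t B, and no two rules for the same A share a first terminal. The grammar encodes a DFA — one run per string.

Unambiguous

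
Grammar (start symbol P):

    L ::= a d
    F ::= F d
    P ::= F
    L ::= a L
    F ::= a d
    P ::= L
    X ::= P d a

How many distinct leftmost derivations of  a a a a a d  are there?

1

Parse trees for a a a a a d:
  [P [L a [L a [L a [L a [L a d]]]]]]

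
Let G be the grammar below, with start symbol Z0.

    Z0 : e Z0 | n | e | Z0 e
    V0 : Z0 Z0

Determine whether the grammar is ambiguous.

Witness: e e

Derivation 1: Z0 ⇒ e Z0 ⇒ e e
Derivation 2: Z0 ⇒ Z0 e ⇒ e e

Two distinct leftmost derivations for the same string.

Ambiguous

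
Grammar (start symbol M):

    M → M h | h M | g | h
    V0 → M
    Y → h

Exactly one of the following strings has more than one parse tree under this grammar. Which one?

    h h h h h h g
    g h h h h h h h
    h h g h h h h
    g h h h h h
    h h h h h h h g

h h h h h h g: 1 tree
g h h h h h h h: 1 tree
h h g h h h h: 15 trees
g h h h h h: 1 tree
h h h h h h h g: 1 tree

h h g h h h h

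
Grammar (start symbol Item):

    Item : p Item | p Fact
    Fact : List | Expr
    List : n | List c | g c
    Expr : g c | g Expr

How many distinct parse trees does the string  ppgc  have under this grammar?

Parse trees for ppgc:
  [Item p [Item p [Fact [List g c]]]]
  [Item p [Item p [Fact [Expr g c]]]]

2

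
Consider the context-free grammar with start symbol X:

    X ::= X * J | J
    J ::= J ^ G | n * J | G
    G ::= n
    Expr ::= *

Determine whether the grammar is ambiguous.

Witness: n * n

Derivation 1: X ⇒ X * J ⇒ J * J ⇒ G * J ⇒ n * J ⇒ n * G ⇒ n * n
Derivation 2: X ⇒ J ⇒ n * J ⇒ n * G ⇒ n * n

Two distinct leftmost derivations for the same string.

Ambiguous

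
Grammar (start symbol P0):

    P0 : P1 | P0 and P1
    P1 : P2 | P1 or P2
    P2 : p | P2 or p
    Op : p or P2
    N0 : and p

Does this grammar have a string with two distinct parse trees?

Witness: p or p

Derivation 1: P0 ⇒ P1 ⇒ P2 ⇒ P2 or p ⇒ p or p
Derivation 2: P0 ⇒ P1 ⇒ P1 or P2 ⇒ P2 or P2 ⇒ p or P2 ⇒ p or p

Two distinct leftmost derivations for the same string.

Ambiguous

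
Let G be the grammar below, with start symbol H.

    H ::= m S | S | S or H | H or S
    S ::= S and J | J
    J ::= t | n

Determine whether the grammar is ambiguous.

Ambiguous

Witness: n or n

Derivation 1: H ⇒ S or H ⇒ J or H ⇒ n or H ⇒ n or S ⇒ n or J ⇒ n or n
Derivation 2: H ⇒ H or S ⇒ S or S ⇒ J or S ⇒ n or S ⇒ n or J ⇒ n or n

Two distinct leftmost derivations for the same string.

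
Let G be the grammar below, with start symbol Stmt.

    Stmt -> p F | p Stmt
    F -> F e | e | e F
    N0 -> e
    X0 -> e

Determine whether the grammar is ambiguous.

Witness: p e e

Derivation 1: Stmt ⇒ p F ⇒ p F e ⇒ p e e
Derivation 2: Stmt ⇒ p F ⇒ p e F ⇒ p e e

Two distinct leftmost derivations for the same string.

Ambiguous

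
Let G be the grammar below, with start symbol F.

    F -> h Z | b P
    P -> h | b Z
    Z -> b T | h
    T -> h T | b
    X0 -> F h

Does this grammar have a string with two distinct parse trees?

Unambiguous

(X0 is unreachable from F, so its rules don't affect L(F).) The reachable rules are right-linear with at most one rule per (nonterminal, next-terminal) pair. Each input token forces the next rule, so parsing is deterministic.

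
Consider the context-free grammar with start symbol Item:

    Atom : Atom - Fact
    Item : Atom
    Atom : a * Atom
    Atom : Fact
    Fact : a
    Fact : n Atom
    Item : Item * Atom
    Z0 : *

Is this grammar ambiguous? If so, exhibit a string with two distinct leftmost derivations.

Ambiguous

Witness: a * a

Derivation 1: Item ⇒ Atom ⇒ a * Atom ⇒ a * Fact ⇒ a * a
Derivation 2: Item ⇒ Item * Atom ⇒ Atom * Atom ⇒ Fact * Atom ⇒ a * Atom ⇒ a * Fact ⇒ a * a

Two distinct leftmost derivations for the same string.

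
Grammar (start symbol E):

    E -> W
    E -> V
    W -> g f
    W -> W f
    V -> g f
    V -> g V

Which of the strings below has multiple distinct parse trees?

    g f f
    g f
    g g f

g f f: 1 tree
g f: 2 trees
g g f: 1 tree

g f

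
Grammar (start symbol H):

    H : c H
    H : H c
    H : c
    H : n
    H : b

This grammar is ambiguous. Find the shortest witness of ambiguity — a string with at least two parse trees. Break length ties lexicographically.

length 1: no string has ≥2 trees
length 2: c c has 2 parse trees

Two derivations of c c:
  H ⇒ c H ⇒ c c
  H ⇒ H c ⇒ c c

c c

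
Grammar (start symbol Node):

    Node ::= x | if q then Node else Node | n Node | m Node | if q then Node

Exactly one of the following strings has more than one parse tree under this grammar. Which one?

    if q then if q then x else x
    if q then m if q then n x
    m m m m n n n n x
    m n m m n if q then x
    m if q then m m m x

if q then if q then x else x: 2 trees
if q then m if q then n x: 1 tree
m m m m n n n n x: 1 tree
m n m m n if q then x: 1 tree
m if q then m m m x: 1 tree

if q then if q then x else x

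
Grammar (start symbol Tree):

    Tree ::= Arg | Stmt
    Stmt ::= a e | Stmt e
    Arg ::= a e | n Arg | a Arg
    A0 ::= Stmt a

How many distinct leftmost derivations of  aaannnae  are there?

1

Parse trees for aaannnae:
  [Tree [Arg a [Arg a [Arg a [Arg n [Arg n [Arg n [Arg a e]]]]]]]]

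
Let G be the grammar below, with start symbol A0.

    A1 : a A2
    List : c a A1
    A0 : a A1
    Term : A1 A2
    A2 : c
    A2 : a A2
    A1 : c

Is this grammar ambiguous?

Unambiguous

(Term, List are unreachable from A0, so their rules don't affect L(A0).) The reachable rules are right-linear with at most one rule per (nonterminal, next-terminal) pair. Each input token forces the next rule, so parsing is deterministic.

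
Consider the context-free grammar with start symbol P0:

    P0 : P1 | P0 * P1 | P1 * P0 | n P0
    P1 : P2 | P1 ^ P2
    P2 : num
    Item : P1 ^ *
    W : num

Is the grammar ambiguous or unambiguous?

Ambiguous

Witness: num * num

Derivation 1: P0 ⇒ P0 * P1 ⇒ P1 * P1 ⇒ P2 * P1 ⇒ num * P1 ⇒ num * P2 ⇒ num * num
Derivation 2: P0 ⇒ P1 * P0 ⇒ P2 * P0 ⇒ num * P0 ⇒ num * P1 ⇒ num * P2 ⇒ num * num

Two distinct leftmost derivations for the same string.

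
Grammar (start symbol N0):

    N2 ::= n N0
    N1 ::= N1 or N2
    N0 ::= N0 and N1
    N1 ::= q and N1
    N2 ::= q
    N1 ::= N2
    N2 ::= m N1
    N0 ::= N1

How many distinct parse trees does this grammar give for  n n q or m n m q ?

3

Parse trees for n n q or m n m q:
  [N0 [N1 [N1 [N2 n [N0 [N1 [N2 n [N0 [N1 [N2 q]]]]]]]] or [N2 m [N1 [N2 n [N0 [N1 [N2 m [N1 [N2 q]]]]]]]]]]
  [N0 [N1 [N2 n [N0 [N1 [N1 [N2 n [N0 [N1 [N2 q]]]]] or [N2 m [N1 [N2 n [N0 [N1 [N2 m [N1 [N2 q]]]]]]]]]]]]]
  [N0 [N1 [N2 n [N0 [N1 [N2 n [N0 [N1 [N1 [N2 q]] or [N2 m [N1 [N2 n [N0 [N1 [N2 m [N1 [N2 q]]]]]]]]]]]]]]]]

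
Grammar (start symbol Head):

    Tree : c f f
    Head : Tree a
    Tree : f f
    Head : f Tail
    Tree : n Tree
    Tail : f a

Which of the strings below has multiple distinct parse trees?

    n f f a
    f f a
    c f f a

f f a

n f f a: 1 tree
f f a: 2 trees
c f f a: 1 tree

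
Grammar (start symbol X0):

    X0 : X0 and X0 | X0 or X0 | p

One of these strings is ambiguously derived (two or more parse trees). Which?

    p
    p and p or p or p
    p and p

p and p or p or p

p: 1 tree
p and p or p or p: 5 trees
p and p: 1 tree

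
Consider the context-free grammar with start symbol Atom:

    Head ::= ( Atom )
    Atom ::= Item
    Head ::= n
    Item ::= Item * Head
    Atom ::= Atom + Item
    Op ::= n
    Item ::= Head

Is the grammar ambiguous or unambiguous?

Only Atom, Item, Head are reachable from Atom; ignoring the rest: Atom → Atom + Item | Item  ;  Item → Item * Head | Head  — a left-associative chain with Head at the bottom. Each string factors uniquely by precedence.

Unambiguous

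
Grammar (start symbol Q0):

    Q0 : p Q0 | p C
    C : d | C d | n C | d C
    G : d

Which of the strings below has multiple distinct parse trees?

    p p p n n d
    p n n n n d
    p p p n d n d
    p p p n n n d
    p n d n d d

p n d n d d

p p p n n d: 1 tree
p n n n n d: 1 tree
p p p n d n d: 1 tree
p p p n n n d: 1 tree
p n d n d d: 5 trees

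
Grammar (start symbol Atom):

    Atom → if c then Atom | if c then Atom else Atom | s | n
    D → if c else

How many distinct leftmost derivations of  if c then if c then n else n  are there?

Parse trees for if c then if c then n else n:
  [Atom if c then [Atom if c then [Atom n] else [Atom n]]]
  [Atom if c then [Atom if c then [Atom n]] else [Atom n]]

2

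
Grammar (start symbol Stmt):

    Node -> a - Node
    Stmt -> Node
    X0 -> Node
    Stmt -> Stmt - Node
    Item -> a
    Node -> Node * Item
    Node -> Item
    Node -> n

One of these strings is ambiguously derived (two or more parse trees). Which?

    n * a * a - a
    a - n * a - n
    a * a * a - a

a - n * a - n

n * a * a - a: 1 tree
a - n * a - n: 3 trees
a * a * a - a: 1 tree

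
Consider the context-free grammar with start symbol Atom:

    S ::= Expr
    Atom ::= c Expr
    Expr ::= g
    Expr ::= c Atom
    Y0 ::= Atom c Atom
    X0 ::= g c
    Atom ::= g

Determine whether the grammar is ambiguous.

Only Atom, Expr are reachable from Atom; ignoring the rest: Restricted to the reachable nonterminals, every rule has the form A → t or A → t B, and no two rules for the same A share a first terminal. The grammar encodes a DFA — one run per string.

Unambiguous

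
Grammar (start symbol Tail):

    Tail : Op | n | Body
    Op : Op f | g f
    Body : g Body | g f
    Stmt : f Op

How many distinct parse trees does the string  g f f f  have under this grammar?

Parse trees for g f f f:
  [Tail [Op [Op [Op g f] f] f]]

1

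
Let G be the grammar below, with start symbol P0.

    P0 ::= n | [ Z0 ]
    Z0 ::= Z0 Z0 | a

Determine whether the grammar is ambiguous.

Ambiguous

Witness: [ a a a ]

Derivation 1: P0 ⇒ [ Z0 ] ⇒ [ Z0 Z0 ] ⇒ [ Z0 Z0 Z0 ] ⇒ [ a Z0 Z0 ] ⇒ [ a a Z0 ] ⇒ [ a a a ]
Derivation 2: P0 ⇒ [ Z0 ] ⇒ [ Z0 Z0 ] ⇒ [ a Z0 ] ⇒ [ a Z0 Z0 ] ⇒ [ a a Z0 ] ⇒ [ a a a ]

Two distinct leftmost derivations for the same string.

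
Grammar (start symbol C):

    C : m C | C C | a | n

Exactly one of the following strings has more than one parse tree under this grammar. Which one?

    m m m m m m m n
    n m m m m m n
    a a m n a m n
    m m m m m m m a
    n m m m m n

m m m m m m m n: 1 tree
n m m m m m n: 1 tree
a a m n a m n: 23 trees
m m m m m m m a: 1 tree
n m m m m n: 1 tree

a a m n a m n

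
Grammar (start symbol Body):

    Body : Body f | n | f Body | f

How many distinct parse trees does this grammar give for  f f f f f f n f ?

7

Parse trees for f f f f f f n f:
  [Body [Body f [Body f [Body f [Body f [Body f [Body f [Body n]]]]]]] f]
  [Body f [Body [Body f [Body f [Body f [Body f [Body f [Body n]]]]]] f]]
  [Body f [Body f [Body [Body f [Body f [Body f [Body f [Body n]]]]] f]]]
  [Body f [Body f [Body f [Body [Body f [Body f [Body f [Body n]]]] f]]]]
  [Body f [Body f [Body f [Body f [Body [Body f [Body f [Body n]]] f]]]]]
  [Body f [Body f [Body f [Body f [Body f [Body [Body f [Body n]] f]]]]]]
  [Body f [Body f [Body f [Body f [Body f [Body f [Body [Body n] f]]]]]]]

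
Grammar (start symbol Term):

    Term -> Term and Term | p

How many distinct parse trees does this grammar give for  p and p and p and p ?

Parse trees for p and p and p and p:
  [Term [Term p] and [Term [Term p] and [Term [Term p] and [Term p]]]]
  [Term [Term p] and [Term [Term [Term p] and [Term p]] and [Term p]]]
  [Term [Term [Term p] and [Term p]] and [Term [Term p] and [Term p]]]
  [Term [Term [Term p] and [Term [Term p] and [Term p]]] and [Term p]]
  [Term [Term [Term [Term p] and [Term p]] and [Term p]] and [Term p]]

5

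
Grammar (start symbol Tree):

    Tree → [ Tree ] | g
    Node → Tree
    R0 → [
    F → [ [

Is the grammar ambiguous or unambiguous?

Unambiguous

(Node, R0, F are unreachable from Tree, so their rules don't affect L(Tree).) Each string is a nest of matched brackets around a single atom. An opening bracket forces the recursive rule; an atom forces the base rule.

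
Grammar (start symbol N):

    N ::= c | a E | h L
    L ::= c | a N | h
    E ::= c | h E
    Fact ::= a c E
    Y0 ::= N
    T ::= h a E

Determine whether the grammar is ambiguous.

(Fact, Y0, T are unreachable from N, so their rules don't affect L(N).) Restricted to the reachable nonterminals, every rule has the form A → t or A → t B, and no two rules for the same A share a first terminal. The grammar encodes a DFA — one run per string.

Unambiguous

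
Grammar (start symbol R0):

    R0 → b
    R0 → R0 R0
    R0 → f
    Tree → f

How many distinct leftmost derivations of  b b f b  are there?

5

Parse trees for b b f b:
  [R0 [R0 b] [R0 [R0 b] [R0 [R0 f] [R0 b]]]]
  [R0 [R0 b] [R0 [R0 [R0 b] [R0 f]] [R0 b]]]
  [R0 [R0 [R0 b] [R0 b]] [R0 [R0 f] [R0 b]]]
  [R0 [R0 [R0 b] [R0 [R0 b] [R0 f]]] [R0 b]]
  [R0 [R0 [R0 [R0 b] [R0 b]] [R0 f]] [R0 b]]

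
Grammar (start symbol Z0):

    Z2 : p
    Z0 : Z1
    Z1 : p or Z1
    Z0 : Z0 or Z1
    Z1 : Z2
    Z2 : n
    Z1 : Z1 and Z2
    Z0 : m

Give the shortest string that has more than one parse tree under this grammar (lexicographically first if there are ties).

p or n

length 1: no string has ≥2 trees
length 3: p or n has 2 parse trees

Two derivations of p or n:
  Z0 ⇒ Z1 ⇒ p or Z1 ⇒ p or Z2 ⇒ p or n
  Z0 ⇒ Z0 or Z1 ⇒ Z1 or Z1 ⇒ Z2 or Z1 ⇒ p or Z1 ⇒ p or Z2 ⇒ p or n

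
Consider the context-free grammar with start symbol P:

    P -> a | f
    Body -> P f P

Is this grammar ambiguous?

Unambiguous

(Body is unreachable from P, so its rules don't affect L(P).) The reachable rules are right-linear with at most one rule per (nonterminal, next-terminal) pair. Each input token forces the next rule, so parsing is deterministic.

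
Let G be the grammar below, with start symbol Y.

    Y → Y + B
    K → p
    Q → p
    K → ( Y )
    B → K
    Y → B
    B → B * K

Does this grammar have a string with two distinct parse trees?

Unambiguous

Only Y, B, K are reachable from Y; ignoring the rest: Y → Y + B | B  ;  B → B * K | K  — a left-associative chain with K at the bottom. Each string factors uniquely by precedence.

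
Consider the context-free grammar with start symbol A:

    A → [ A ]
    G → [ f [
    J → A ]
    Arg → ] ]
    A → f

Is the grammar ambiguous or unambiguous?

Unambiguous

Only A is reachable from A; ignoring the rest: L(A) is { openⁿ atom closeⁿ : n ≥ 0 }. The bracket depth fixes n, and the derivation is forced at every step.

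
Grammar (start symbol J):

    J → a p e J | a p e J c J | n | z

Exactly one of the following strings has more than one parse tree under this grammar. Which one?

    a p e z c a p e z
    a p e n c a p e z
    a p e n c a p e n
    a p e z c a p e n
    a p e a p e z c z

a p e a p e z c z

a p e z c a p e z: 1 tree
a p e n c a p e z: 1 tree
a p e n c a p e n: 1 tree
a p e z c a p e n: 1 tree
a p e a p e z c z: 2 trees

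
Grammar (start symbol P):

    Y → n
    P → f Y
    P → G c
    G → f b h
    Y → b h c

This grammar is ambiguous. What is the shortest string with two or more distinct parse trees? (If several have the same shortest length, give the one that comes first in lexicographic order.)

length 2: no string has ≥2 trees
length 4: f b h c has 2 parse trees

Two derivations of f b h c:
  P ⇒ f Y ⇒ f b h c
  P ⇒ G c ⇒ f b h c

f b h c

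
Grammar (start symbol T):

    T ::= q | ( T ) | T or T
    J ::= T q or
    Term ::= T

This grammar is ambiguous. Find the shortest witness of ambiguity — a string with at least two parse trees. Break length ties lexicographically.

length 1: no string has ≥2 trees
length 3: no string has ≥2 trees
length 5: q or q or q has 2 parse trees

Two derivations of q or q or q:
  T ⇒ T or T ⇒ q or T ⇒ q or T or T ⇒ q or q or T ⇒ q or q or q
  T ⇒ T or T ⇒ T or T or T ⇒ q or T or T ⇒ q or q or T ⇒ q or q or q

q or q or q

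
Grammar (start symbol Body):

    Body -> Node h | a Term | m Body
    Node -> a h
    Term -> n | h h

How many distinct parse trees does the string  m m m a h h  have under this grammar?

2

Parse trees for m m m a h h:
  [Body m [Body m [Body m [Body [Node a h] h]]]]
  [Body m [Body m [Body m [Body a [Term h h]]]]]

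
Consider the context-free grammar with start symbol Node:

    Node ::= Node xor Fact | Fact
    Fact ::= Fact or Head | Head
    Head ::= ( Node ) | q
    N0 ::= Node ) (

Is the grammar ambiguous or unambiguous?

Unambiguous

(N0 is unreachable from Node, so its rules don't affect L(Node).) The grammar is stratified — Node handles 'xor' (left-recursive), Fact handles 'or', Head atoms. Each operator has a fixed associativity and precedence level, so every string has one parse.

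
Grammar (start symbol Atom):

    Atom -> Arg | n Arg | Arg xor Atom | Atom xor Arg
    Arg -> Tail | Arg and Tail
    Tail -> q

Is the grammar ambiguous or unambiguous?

Witness: q xor q

Derivation 1: Atom ⇒ Arg xor Atom ⇒ Tail xor Atom ⇒ q xor Atom ⇒ q xor Arg ⇒ q xor Tail ⇒ q xor q
Derivation 2: Atom ⇒ Atom xor Arg ⇒ Arg xor Arg ⇒ Tail xor Arg ⇒ q xor Arg ⇒ q xor Tail ⇒ q xor q

Two distinct leftmost derivations for the same string.

Ambiguous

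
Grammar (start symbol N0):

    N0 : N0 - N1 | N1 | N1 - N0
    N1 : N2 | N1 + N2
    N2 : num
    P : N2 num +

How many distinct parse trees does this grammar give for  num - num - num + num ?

4

Parse trees for num - num - num + num:
  [N0 [N0 [N0 [N1 [N2 num]]] - [N1 [N2 num]]] - [N1 [N1 [N2 num]] + [N2 num]]]
  [N0 [N0 [N1 [N2 num]] - [N0 [N1 [N2 num]]]] - [N1 [N1 [N2 num]] + [N2 num]]]
  [N0 [N1 [N2 num]] - [N0 [N0 [N1 [N2 num]]] - [N1 [N1 [N2 num]] + [N2 num]]]]
  [N0 [N1 [N2 num]] - [N0 [N1 [N2 num]] - [N0 [N1 [N1 [N2 num]] + [N2 num]]]]]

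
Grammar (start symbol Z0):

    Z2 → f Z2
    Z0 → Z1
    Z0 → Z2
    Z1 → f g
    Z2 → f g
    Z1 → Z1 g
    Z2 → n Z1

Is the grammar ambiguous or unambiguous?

Ambiguous

Witness: f g

Derivation 1: Z0 ⇒ Z1 ⇒ f g
Derivation 2: Z0 ⇒ Z2 ⇒ f g

Two distinct leftmost derivations for the same string.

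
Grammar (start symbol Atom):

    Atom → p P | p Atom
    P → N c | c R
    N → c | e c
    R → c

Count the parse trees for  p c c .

Parse trees for p c c:
  [Atom p [P [N c] c]]
  [Atom p [P c [R c]]]

2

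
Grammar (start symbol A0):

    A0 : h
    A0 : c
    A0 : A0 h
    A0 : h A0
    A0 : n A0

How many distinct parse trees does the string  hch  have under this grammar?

Parse trees for hch:
  [A0 [A0 h [A0 c]] h]
  [A0 h [A0 [A0 c] h]]

2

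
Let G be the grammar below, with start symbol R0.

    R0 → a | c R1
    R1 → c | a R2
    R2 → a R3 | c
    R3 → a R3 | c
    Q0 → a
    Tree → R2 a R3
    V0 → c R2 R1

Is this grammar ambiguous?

Unambiguous

Only R0, R1, R2, R3 are reachable from R0; ignoring the rest: Each reachable nonterminal has at most one production per leading terminal, and all productions are right-linear; the derivation is determined token-by-token.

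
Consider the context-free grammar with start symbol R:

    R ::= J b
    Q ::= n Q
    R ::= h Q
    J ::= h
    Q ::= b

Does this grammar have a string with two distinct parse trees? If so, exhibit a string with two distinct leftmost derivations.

Ambiguous

Witness: h b

Derivation 1: R ⇒ J b ⇒ h b
Derivation 2: R ⇒ h Q ⇒ h b

Two distinct leftmost derivations for the same string.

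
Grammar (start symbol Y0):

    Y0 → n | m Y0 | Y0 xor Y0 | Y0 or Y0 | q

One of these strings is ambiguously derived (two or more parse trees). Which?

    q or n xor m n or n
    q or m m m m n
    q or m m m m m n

q or n xor m n or n: 7 trees
q or m m m m n: 1 tree
q or m m m m m n: 1 tree

q or n xor m n or n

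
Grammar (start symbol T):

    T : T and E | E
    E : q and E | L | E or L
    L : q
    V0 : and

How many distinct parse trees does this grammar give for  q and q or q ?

Parse trees for q and q or q:
  [T [T [E [L q]]] and [E [E [L q]] or [L q]]]
  [T [E q and [E [E [L q]] or [L q]]]]
  [T [E [E q and [E [L q]]] or [L q]]]

3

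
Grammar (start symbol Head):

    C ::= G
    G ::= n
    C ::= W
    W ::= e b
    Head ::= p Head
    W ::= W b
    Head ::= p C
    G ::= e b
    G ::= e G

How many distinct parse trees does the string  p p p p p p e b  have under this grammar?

2

Parse trees for p p p p p p e b:
  [Head p [Head p [Head p [Head p [Head p [Head p [C [G e b]]]]]]]]
  [Head p [Head p [Head p [Head p [Head p [Head p [C [W e b]]]]]]]]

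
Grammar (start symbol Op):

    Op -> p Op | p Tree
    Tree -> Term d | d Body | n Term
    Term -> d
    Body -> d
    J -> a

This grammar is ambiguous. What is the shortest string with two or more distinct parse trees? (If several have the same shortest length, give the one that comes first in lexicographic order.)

p d d

length 3: p d d has 2 parse trees

Two derivations of p d d:
  Op ⇒ p Tree ⇒ p Term d ⇒ p d d
  Op ⇒ p Tree ⇒ p d Body ⇒ p d d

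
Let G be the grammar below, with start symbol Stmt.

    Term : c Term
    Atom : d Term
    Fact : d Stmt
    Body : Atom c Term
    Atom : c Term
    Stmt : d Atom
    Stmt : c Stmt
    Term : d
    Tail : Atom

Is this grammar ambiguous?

Only Stmt, Atom, Term are reachable from Stmt; ignoring the rest: Restricted to the reachable nonterminals, every rule has the form A → t or A → t B, and no two rules for the same A share a first terminal. The grammar encodes a DFA — one run per string.

Unambiguous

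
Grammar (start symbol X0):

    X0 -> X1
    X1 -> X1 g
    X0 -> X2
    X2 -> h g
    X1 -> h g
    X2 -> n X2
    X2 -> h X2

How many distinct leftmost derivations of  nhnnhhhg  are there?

Parse trees for nhnnhhhg:
  [X0 [X2 n [X2 h [X2 n [X2 n [X2 h [X2 h [X2 h g]]]]]]]]

1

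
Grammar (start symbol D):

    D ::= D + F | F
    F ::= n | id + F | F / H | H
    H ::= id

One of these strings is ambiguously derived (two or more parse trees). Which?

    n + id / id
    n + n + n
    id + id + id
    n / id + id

n + id / id: 1 tree
n + n + n: 1 tree
id + id + id: 4 trees
n / id + id: 1 tree

id + id + id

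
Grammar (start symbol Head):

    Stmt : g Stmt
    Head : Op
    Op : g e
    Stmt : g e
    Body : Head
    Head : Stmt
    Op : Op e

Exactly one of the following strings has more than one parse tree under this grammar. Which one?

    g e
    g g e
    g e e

g e: 2 trees
g g e: 1 tree
g e e: 1 tree

g e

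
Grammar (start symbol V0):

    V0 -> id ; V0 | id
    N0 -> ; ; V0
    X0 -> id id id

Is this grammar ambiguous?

(N0, X0 are unreachable from V0, so their rules don't affect L(V0).) Right-recursive list with a separator: after each atom, whether the separator follows determines the rule. One parse per string.

Unambiguous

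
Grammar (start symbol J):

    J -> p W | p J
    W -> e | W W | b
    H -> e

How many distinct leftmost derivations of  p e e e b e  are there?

14

Parse trees for p e e e b e (showing first 6 of 14):
  [J p [W [W e] [W [W e] [W [W e] [W [W b] [W e]]]]]]
  [J p [W [W e] [W [W e] [W [W [W e] [W b]] [W e]]]]]
  [J p [W [W e] [W [W [W e] [W e]] [W [W b] [W e]]]]]
  [J p [W [W e] [W [W [W e] [W [W e] [W b]]] [W e]]]]
  [J p [W [W e] [W [W [W [W e] [W e]] [W b]] [W e]]]]
  [J p [W [W [W e] [W e]] [W [W e] [W [W b] [W e]]]]]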